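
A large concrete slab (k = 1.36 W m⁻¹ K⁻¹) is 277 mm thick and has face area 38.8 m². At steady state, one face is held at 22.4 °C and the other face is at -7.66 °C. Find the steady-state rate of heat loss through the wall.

Q = kA·ΔT/L = 1.36 × 38.8 × |22.4 °C − -7.66 °C| / 0.277 = 5730 W

Q = 5.73 kW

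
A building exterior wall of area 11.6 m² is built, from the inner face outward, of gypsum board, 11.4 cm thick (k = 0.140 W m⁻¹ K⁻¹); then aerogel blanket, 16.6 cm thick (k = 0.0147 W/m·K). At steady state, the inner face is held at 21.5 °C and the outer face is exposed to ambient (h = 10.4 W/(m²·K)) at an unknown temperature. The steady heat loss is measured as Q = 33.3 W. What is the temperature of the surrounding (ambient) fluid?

Series resistances:
  R_gypsum board = L/(kA) = 0.114/(0.140·11.6) = 0.07020 K/W
  R_aerogel blanket = L/(kA) = 0.166/(0.0147·11.6) = 0.9735 K/W
  R_conv,out = 1/(hA) = 1/(10.4·11.6) = 0.008289 K/W
ΣR = 1.052 K/W
ΔT = Q·ΣR = 33.3 × 1.052 = 35.03 K
Heat flows outward, so T_out = T_in − ΔT = 21.5 − 35.03 = -13.5 °C

T_out = -13.5 °C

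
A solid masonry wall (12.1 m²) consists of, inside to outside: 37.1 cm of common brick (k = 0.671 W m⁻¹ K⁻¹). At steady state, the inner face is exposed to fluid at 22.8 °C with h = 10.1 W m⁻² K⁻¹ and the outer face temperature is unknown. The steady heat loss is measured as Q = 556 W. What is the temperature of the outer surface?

Series resistances:
  R_conv,in = 1/(hA) = 1/(10.1·12.1) = 0.008183 K/W
  R_common brick = L/(kA) = 0.371/(0.671·12.1) = 0.04569 K/W
ΣR = 0.05388 K/W
ΔT = Q·ΣR = 556 × 0.05388 = 29.96 K
Heat flows outward, so T_out = T_in − ΔT = 22.8 − 29.96 = -7.16 °C

T_out = -7.16 °C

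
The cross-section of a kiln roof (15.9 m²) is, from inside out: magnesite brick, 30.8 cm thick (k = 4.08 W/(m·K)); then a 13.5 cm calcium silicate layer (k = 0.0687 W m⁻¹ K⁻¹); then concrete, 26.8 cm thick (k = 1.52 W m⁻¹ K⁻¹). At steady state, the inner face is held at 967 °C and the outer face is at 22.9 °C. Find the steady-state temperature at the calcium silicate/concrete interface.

Series thermal resistances, inner to outer:
  R_magnesite brick = L/(kA) = 0.308/(4.08·15.9) = 0.004748 K/W
  R_calcium silicate = L/(kA) = 0.135/(0.0687·15.9) = 0.1236 K/W
  R_concrete = L/(kA) = 0.268/(1.52·15.9) = 0.01109 K/W
ΣR = 0.004748 + 0.1236 + 0.01109 = 0.1394 K/W
Q = ΔT/ΣR = (967 °C − 22.9 °C)/0.1394 = 6773 W
From the inner boundary to the calcium silicate/concrete interface, ΣR_partial = 0.1283 K/W.
T_interface = T_in − Q·ΣR_partial = 967 °C − (6773)(0.1283) = 98.0 °C

T = 98.0 °C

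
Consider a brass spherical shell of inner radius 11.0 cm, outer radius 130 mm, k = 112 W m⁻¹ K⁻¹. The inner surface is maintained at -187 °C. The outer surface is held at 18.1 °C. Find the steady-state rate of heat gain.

Q = 206 kW

Q = 4πk·ΔT/(1/r₁ − 1/r₂) = 4π × 112 × 205.1 / (1/0.110 − 1/0.130) = 2.06×10^5 W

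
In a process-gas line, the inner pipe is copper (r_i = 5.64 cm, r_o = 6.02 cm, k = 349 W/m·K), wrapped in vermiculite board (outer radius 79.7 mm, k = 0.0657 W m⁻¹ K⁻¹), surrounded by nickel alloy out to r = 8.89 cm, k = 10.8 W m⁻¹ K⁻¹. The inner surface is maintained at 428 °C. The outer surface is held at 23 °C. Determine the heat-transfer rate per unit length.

Resistance network (inner→outer):
  R'_copper = ln(0.0602/0.0564)/(2πk) = 0.06520/(2π·349) = 2.973×10^-5 m·K/W
  R'_vermiculite board = ln(0.0797/0.0602)/(2πk) = 0.2806/(2π·0.0657) = 0.6797 m·K/W
  R'_nickel alloy = ln(0.0889/0.0797)/(2πk) = 0.1092/(2π·10.8) = 0.001610 m·K/W
ΣR = 2.973×10^-5 + 0.6797 + 0.001610 = 0.6813 m·K/W
Q' = ΔT/ΣR = (428 °C − 23 °C)/0.6813 = 594 W/m

Q' = 594 W/m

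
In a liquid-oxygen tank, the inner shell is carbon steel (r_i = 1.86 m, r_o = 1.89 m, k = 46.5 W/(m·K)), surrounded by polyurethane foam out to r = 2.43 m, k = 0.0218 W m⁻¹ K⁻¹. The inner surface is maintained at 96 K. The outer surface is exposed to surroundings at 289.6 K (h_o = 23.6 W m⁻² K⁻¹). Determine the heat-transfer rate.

Q = 450 W

Treat each layer as a resistance in series:
  R_carbon steel = (1/1.86 − 1/1.89)/(4πk) = 0.008534/(4π·46.5) = 1.460×10^-5 K/W
  R_polyurethane foam = (1/1.89 − 1/2.43)/(4πk) = 0.1176/(4π·0.0218) = 0.4292 K/W
  R_conv,out = 1/(4πr²h) = 1/(4π·2.43²·23.6) = 5.710×10^-4 K/W
ΣR = 1.460×10^-5 + 0.4292 + 5.710×10^-4 = 0.4298 K/W
Q = ΔT/ΣR = (96 K − 289.6 K)/0.4298 = -450 W
(Negative Q ⇒ heat flows inward; heat gain = 450 W.)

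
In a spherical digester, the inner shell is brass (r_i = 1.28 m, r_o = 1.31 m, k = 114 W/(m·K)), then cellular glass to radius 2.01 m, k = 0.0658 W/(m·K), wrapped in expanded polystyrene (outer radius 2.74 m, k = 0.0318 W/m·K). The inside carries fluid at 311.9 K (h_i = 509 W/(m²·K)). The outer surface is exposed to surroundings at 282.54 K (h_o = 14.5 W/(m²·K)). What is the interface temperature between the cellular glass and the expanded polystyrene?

Series thermal resistances, inner to outer:
  R_conv,in = 1/(4πr²h) = 1/(4π·1.28²·509) = 9.542×10^-5 K/W
  R_brass = (1/1.28 − 1/1.31)/(4πk) = 0.01789/(4π·114) = 1.249×10^-5 K/W
  R_cellular glass = (1/1.31 − 1/2.01)/(4πk) = 0.2658/(4π·0.0658) = 0.3215 K/W
  R_expanded polystyrene = (1/2.01 − 1/2.74)/(4πk) = 0.1325/(4π·0.0318) = 0.3317 K/W
  R_conv,out = 1/(4πr²h) = 1/(4π·2.74²·14.5) = 7.310×10^-4 K/W
ΣR = 9.542×10^-5 + 1.249×10^-5 + 0.3215 + 0.3317 + 7.310×10^-4 = 0.6540 K/W
Q = ΔT/ΣR = (311.9 K − 282.54 K)/0.6540 = 44.89 W
From the inner boundary to the cellular glass/expanded polystyrene interface, ΣR_partial = 0.3216 K/W.
T_interface = T_in − Q·ΣR_partial = 311.9 K − (44.89)(0.3216) = 297.5 K

T = 297.5 K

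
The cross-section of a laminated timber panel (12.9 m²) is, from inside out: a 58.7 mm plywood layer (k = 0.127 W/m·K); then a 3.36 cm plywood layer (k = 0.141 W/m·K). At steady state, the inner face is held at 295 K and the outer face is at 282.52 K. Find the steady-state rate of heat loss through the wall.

Treat each layer as a resistance in series:
  R_plywood = L/(kA) = 0.0587/(0.127·12.9) = 0.03583 K/W
  R_plywood = L/(kA) = 0.0336/(0.141·12.9) = 0.01847 K/W
ΣR = 0.03583 + 0.01847 = 0.05430 K/W
Q = ΔT/ΣR = (295 K − 282.52 K)/0.05430 = 230 W

Q = 230 W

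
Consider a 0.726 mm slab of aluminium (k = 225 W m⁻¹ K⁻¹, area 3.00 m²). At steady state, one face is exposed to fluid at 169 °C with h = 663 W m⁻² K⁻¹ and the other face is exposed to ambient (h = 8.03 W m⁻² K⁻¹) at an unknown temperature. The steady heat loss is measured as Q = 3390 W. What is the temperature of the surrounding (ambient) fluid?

T_out = 26.6 °C

Sum the resistances:
  R_conv,in = 1/(hA) = 1/(663·3.00) = 5.028×10^-4 K/W
  R_aluminium = L/(kA) = 7.26×10^-4/(225·3.00) = 1.076×10^-6 K/W
  R_conv,out = 1/(hA) = 1/(8.03·3.00) = 0.04151 K/W
ΣR = 0.04201 K/W
ΔT = Q·ΣR = 3390 × 0.04201 = 142.4 K
Heat flows outward, so T_out = T_in − ΔT = 169 − 142.4 = 26.6 °C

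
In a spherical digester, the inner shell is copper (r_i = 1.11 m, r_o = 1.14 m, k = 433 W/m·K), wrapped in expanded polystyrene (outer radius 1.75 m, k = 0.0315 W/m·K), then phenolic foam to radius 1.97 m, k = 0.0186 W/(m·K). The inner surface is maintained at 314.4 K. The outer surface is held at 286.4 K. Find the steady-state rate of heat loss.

Q = 26.8 W

Resistance network (inner→outer):
  R_copper = (1/1.11 − 1/1.14)/(4πk) = 0.02371/(4π·433) = 4.357×10^-6 K/W
  R_expanded polystyrene = (1/1.14 − 1/1.75)/(4πk) = 0.3058/(4π·0.0315) = 0.7724 K/W
  R_phenolic foam = (1/1.75 − 1/1.97)/(4πk) = 0.06381/(4π·0.0186) = 0.2730 K/W
ΣR = 4.357×10^-6 + 0.7724 + 0.2730 = 1.045 K/W
Q = ΔT/ΣR = (314.4 K − 286.4 K)/1.045 = 26.8 W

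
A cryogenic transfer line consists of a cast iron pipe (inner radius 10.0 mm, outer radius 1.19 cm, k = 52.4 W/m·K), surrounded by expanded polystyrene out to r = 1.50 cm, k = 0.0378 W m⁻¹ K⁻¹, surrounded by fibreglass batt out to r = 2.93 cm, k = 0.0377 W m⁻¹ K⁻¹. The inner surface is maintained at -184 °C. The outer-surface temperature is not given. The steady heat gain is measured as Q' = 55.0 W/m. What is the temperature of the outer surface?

Series resistances:
  R'_cast iron = ln(0.0119/0.0100)/(2πk) = 0.1740/(2π·52.4) = 5.283×10^-4 m·K/W
  R'_expanded polystyrene = ln(0.0150/0.0119)/(2πk) = 0.2315/(2π·0.0378) = 0.9748 m·K/W
  R'_fibreglass batt = ln(0.0293/0.0150)/(2πk) = 0.6695/(2π·0.0377) = 2.827 m·K/W
ΣR = 3.802 m·K/W
ΔT = Q'·ΣR = 55.0 × 3.802 = 209.1 K
Heat flows inward, so T_out = T_in + ΔT = -184 + 209.1 = 25.1 °C

T_out = 25.1 °C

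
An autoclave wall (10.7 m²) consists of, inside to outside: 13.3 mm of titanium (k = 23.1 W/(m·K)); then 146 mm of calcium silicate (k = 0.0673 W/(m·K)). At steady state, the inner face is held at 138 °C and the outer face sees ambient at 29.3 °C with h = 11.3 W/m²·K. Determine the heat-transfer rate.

Q = 515 W

Treat each layer as a resistance in series:
  R_titanium = L/(kA) = 0.0133/(23.1·10.7) = 5.381×10^-5 K/W
  R_calcium silicate = L/(kA) = 0.146/(0.0673·10.7) = 0.2027 K/W
  R_conv,out = 1/(hA) = 1/(11.3·10.7) = 0.008271 K/W
ΣR = 5.381×10^-5 + 0.2027 + 0.008271 = 0.2110 K/W
Q = ΔT/ΣR = (138 °C − 29.3 °C)/0.2110 = 515 W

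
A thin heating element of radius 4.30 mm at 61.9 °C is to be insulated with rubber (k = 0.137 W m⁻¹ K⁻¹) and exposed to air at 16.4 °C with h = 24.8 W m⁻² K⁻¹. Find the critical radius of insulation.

For a cylinder, r_cr = k_ins/h = 0.137/24.8 = 0.00552 m = 0.552 cm

r_cr = 0.552 cm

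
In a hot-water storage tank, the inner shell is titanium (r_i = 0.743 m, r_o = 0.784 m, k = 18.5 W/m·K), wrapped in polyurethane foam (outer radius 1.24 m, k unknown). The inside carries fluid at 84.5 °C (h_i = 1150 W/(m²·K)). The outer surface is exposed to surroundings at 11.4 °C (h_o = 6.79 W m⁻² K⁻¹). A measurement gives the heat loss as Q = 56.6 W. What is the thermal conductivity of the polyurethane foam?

ΣR = ΔT/Q = |84.5 − 11.4|/56.6 = 1.292 K/W
Known resistances:
  R_conv,in = 1/(4πr²h) = 1/(4π·0.743²·1150) = 1.253×10^-4 K/W
  R_titanium = (1/0.743 − 1/0.784)/(4πk) = 0.07038/(4π·18.5) = 3.028×10^-4 K/W
  R_conv,out = 1/(4πr²h) = 1/(4π·1.24²·6.79) = 0.007622 K/W
R_polyurethane foam = ΣR − ΣR_known = 1.292 − 0.008050 = 1.284 K/W
(1/r₁−1/r₂)/(4πk) = 1.284 ⇒ k = 0.4691/(4π·1.284) = 0.0291 W/m·K

k = 0.0291 W/m·K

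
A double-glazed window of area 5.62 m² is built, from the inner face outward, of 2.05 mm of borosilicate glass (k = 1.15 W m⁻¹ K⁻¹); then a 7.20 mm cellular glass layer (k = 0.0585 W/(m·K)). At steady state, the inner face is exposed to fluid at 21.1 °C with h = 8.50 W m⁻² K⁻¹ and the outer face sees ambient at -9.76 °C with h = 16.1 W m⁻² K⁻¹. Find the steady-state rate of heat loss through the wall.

Resistance network (inner→outer):
  R_conv,in = 1/(hA) = 1/(8.50·5.62) = 0.02093 K/W
  R_borosilicate glass = L/(kA) = 0.00205/(1.15·5.62) = 3.172×10^-4 K/W
  R_cellular glass = L/(kA) = 0.00720/(0.0585·5.62) = 0.02190 K/W
  R_conv,out = 1/(hA) = 1/(16.1·5.62) = 0.01105 K/W
ΣR = 0.02093 + 3.172×10^-4 + 0.02190 + 0.01105 = 0.05420 K/W
Q = ΔT/ΣR = (21.1 °C − -9.76 °C)/0.05420 = 569 W

Q = 569 W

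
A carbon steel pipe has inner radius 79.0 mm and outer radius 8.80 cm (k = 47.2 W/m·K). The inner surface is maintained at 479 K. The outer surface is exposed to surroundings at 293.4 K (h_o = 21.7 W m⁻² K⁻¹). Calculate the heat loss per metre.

Q' = 2.22 kW/m

Series thermal resistances, inner to outer:
  R'_carbon steel = ln(0.0880/0.0790)/(2πk) = 0.1079/(2π·47.2) = 3.638×10^-4 m·K/W
  R'_conv,out = 1/(2πr h) = 1/(2π·0.0880·21.7) = 0.08334 m·K/W
ΣR = 3.638×10^-4 + 0.08334 = 0.08370 m·K/W
Q' = ΔT/ΣR = (479 K − 293.4 K)/0.08370 = 2220 W/m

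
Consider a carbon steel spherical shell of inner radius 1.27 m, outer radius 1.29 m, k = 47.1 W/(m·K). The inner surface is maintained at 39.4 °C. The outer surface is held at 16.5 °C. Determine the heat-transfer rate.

Q = 4πk·ΔT/(1/r₁ − 1/r₂) = 4π × 47.1 × 22.9 / (1/1.27 − 1/1.29) = 1.11×10^6 W

Q = 1.11×10^6 W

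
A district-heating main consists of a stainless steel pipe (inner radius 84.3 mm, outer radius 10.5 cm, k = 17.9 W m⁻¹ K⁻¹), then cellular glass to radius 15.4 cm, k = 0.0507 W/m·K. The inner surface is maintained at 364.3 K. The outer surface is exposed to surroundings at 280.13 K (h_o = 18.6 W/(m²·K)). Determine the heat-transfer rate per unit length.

Q' = 66.8 W/m

Resistance network (inner→outer):
  R'_stainless steel = ln(0.105/0.0843)/(2πk) = 0.2196/(2π·17.9) = 0.001952 m·K/W
  R'_cellular glass = ln(0.154/0.105)/(2πk) = 0.3830/(2π·0.0507) = 1.202 m·K/W
  R'_conv,out = 1/(2πr h) = 1/(2π·0.154·18.6) = 0.05556 m·K/W
ΣR = 0.001952 + 1.202 + 0.05556 = 1.260 m·K/W
Q' = ΔT/ΣR = (364.3 K − 280.13 K)/1.260 = 66.8 W/m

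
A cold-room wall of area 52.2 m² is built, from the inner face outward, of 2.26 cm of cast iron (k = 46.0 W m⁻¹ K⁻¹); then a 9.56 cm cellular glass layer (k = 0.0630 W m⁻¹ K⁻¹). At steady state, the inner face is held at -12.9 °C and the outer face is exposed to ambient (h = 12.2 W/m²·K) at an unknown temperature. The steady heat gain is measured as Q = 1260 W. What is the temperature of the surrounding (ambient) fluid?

Sum the resistances:
  R_cast iron = L/(kA) = 0.0226/(46.0·52.2) = 9.412×10^-6 K/W
  R_cellular glass = L/(kA) = 0.0956/(0.0630·52.2) = 0.02907 K/W
  R_conv,out = 1/(hA) = 1/(12.2·52.2) = 0.001570 K/W
ΣR = 0.03065 K/W
ΔT = Q·ΣR = 1260 × 0.03065 = 38.62 K
Heat flows inward, so T_out = T_in + ΔT = -12.9 + 38.62 = 25.7 °C

T_out = 25.7 °C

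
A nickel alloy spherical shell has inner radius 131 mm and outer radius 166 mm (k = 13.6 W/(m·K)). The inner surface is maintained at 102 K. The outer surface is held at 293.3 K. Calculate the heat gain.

Q = 4πk·ΔT/(1/r₁ − 1/r₂) = 4π × 13.6 × 191.3 / (1/0.131 − 1/0.166) = 20300 W

Q = 20.3 kW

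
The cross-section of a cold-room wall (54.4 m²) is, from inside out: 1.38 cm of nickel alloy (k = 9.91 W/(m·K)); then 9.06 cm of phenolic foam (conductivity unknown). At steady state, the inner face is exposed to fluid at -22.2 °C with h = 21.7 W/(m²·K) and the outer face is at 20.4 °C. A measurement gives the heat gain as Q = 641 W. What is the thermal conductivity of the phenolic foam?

k = 0.0254 W/m·K

ΣR = ΔT/Q = |-22.2 − 20.4|/641 = 0.06646 K/W
Known resistances:
  R_conv,in = 1/(hA) = 1/(21.7·54.4) = 8.471×10^-4 K/W
  R_nickel alloy = L/(kA) = 0.0138/(9.91·54.4) = 2.560×10^-5 K/W
R_phenolic foam = ΣR − ΣR_known = 0.06646 − 8.727×10^-4 = 0.06559 K/W
L/(kA) = 0.06559 ⇒ k = 0.0906/(0.06559·54.4) = 0.0254 W/m·K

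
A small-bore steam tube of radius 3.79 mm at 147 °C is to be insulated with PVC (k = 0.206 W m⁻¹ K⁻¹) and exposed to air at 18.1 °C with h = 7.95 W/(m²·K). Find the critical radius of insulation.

r_cr = 2.59 cm

For a cylinder, r_cr = k_ins/h = 0.206/7.95 = 0.0259 m = 2.59 cm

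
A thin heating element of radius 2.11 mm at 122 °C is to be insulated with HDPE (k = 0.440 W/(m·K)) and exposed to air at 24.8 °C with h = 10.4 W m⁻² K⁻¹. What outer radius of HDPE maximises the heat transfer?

For a cylinder, r_cr = k_ins/h = 0.440/10.4 = 0.0423 m = 4.23 cm

r_cr = 4.23 cm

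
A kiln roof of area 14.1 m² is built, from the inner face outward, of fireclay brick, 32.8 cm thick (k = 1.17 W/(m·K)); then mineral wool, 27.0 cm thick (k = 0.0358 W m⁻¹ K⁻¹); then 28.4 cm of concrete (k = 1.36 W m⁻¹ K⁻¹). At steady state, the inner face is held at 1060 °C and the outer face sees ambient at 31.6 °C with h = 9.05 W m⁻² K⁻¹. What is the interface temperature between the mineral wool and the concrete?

Series thermal resistances, inner to outer:
  R_fireclay brick = L/(kA) = 0.328/(1.17·14.1) = 0.01988 K/W
  R_mineral wool = L/(kA) = 0.270/(0.0358·14.1) = 0.5349 K/W
  R_concrete = L/(kA) = 0.284/(1.36·14.1) = 0.01481 K/W
  R_conv,out = 1/(hA) = 1/(9.05·14.1) = 0.007837 K/W
ΣR = 0.01988 + 0.5349 + 0.01481 + 0.007837 = 0.5774 K/W
Q = ΔT/ΣR = (1060 °C − 31.6 °C)/0.5774 = 1781 W
From the inner boundary to the mineral wool/concrete interface, ΣR_partial = 0.5548 K/W.
T_interface = T_in − Q·ΣR_partial = 1060 °C − (1781)(0.5548) = 72 °C

T = 72 °C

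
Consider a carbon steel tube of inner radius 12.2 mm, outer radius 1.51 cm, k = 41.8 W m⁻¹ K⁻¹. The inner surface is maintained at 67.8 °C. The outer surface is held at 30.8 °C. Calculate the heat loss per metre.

Q' = 45600 W/m

Q' = 2πk·ΔT/ln(r₂/r₁) = 2π × 41.8 × 37 / ln(0.0151/0.0122) = 45600 W/m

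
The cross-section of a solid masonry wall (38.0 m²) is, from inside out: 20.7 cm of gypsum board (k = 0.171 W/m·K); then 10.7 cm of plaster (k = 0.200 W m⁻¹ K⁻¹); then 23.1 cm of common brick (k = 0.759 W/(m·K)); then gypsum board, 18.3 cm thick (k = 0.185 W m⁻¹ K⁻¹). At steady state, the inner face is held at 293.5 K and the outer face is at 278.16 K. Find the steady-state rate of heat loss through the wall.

Q = 192 W

Treat each layer as a resistance in series:
  R_gypsum board = L/(kA) = 0.207/(0.171·38.0) = 0.03186 K/W
  R_plaster = L/(kA) = 0.107/(0.200·38.0) = 0.01408 K/W
  R_common brick = L/(kA) = 0.231/(0.759·38.0) = 0.008009 K/W
  R_gypsum board = L/(kA) = 0.183/(0.185·38.0) = 0.02603 K/W
ΣR = 0.03186 + 0.01408 + 0.008009 + 0.02603 = 0.07998 K/W
Q = ΔT/ΣR = (293.5 K − 278.16 K)/0.07998 = 192 W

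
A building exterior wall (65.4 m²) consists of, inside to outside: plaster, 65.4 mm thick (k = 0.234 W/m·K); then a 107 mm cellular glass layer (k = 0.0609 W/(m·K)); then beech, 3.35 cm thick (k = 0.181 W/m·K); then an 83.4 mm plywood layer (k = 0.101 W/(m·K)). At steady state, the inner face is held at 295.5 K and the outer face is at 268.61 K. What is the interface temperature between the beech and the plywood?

Treat each layer as a resistance in series:
  R_plaster = L/(kA) = 0.0654/(0.234·65.4) = 0.004274 K/W
  R_cellular glass = L/(kA) = 0.107/(0.0609·65.4) = 0.02687 K/W
  R_beech = L/(kA) = 0.0335/(0.181·65.4) = 0.002830 K/W
  R_plywood = L/(kA) = 0.0834/(0.101·65.4) = 0.01263 K/W
ΣR = 0.004274 + 0.02687 + 0.002830 + 0.01263 = 0.04660 K/W
Q = ΔT/ΣR = (295.5 K − 268.61 K)/0.04660 = 577.0 W
From the inner boundary to the beech/plywood interface, ΣR_partial = 0.03397 K/W.
T_interface = T_in − Q·ΣR_partial = 295.5 K − (577.0)(0.03397) = 275.90 K

T = 275.90 K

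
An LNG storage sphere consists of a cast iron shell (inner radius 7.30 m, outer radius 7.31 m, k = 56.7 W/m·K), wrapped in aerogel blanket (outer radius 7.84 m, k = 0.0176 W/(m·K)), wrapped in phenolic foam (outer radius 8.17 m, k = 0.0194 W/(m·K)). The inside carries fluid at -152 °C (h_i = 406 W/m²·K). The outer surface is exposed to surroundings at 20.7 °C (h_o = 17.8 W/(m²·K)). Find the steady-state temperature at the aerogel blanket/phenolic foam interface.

T = -37.4 °C

Series thermal resistances, inner to outer:
  R_conv,in = 1/(4πr²h) = 1/(4π·7.30²·406) = 3.678×10^-6 K/W
  R_cast iron = (1/7.30 − 1/7.31)/(4πk) = 1.874×10^-4/(4π·56.7) = 2.630×10^-7 K/W
  R_aerogel blanket = (1/7.31 − 1/7.84)/(4πk) = 0.009248/(4π·0.0176) = 0.04181 K/W
  R_phenolic foam = (1/7.84 − 1/8.17)/(4πk) = 0.005152/(4π·0.0194) = 0.02113 K/W
  R_conv,out = 1/(4πr²h) = 1/(4π·8.17²·17.8) = 6.698×10^-5 K/W
ΣR = 3.678×10^-6 + 2.630×10^-7 + 0.04181 + 0.02113 + 6.698×10^-5 = 0.06301 K/W
Q = ΔT/ΣR = (-152 °C − 20.7 °C)/0.06301 = -2741 W
From the inner boundary to the aerogel blanket/phenolic foam interface, ΣR_partial = 0.04181 K/W.
T_interface = T_in − Q·ΣR_partial = -152 °C − (-2741)(0.04181) = -37.4 °C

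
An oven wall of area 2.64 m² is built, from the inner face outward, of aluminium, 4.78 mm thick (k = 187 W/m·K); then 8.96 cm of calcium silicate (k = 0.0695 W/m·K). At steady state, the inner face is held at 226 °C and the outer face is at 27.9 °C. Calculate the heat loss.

Q = 406 W

Resistance network (inner→outer):
  R_aluminium = L/(kA) = 0.00478/(187·2.64) = 9.682×10^-6 K/W
  R_calcium silicate = L/(kA) = 0.0896/(0.0695·2.64) = 0.4883 K/W
ΣR = 9.682×10^-6 + 0.4883 = 0.4883 K/W
Q = ΔT/ΣR = (226 °C − 27.9 °C)/0.4883 = 406 W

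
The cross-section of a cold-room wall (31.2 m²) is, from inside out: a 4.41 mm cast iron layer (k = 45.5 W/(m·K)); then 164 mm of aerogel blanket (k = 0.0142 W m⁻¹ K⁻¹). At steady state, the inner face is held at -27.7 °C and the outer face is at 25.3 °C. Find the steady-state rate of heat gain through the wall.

Series thermal resistances, inner to outer:
  R_cast iron = L/(kA) = 0.00441/(45.5·31.2) = 3.107×10^-6 K/W
  R_aerogel blanket = L/(kA) = 0.164/(0.0142·31.2) = 0.3702 K/W
ΣR = 3.107×10^-6 + 0.3702 = 0.3702 K/W
Q = ΔT/ΣR = (-27.7 °C − 25.3 °C)/0.3702 = -143 W
(Negative Q ⇒ heat flows inward; heat gain = 143 W.)

Q = 143 W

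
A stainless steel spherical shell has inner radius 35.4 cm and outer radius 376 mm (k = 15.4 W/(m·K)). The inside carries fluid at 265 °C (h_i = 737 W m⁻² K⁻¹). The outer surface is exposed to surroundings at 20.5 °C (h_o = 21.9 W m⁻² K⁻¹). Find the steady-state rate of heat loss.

Q = 8.92 kW

Treat each layer as a resistance in series:
  R_conv,in = 1/(4πr²h) = 1/(4π·0.354²·737) = 8.616×10^-4 K/W
  R_stainless steel = (1/0.354 − 1/0.376)/(4πk) = 0.1653/(4π·15.4) = 8.541×10^-4 K/W
  R_conv,out = 1/(4πr²h) = 1/(4π·0.376²·21.9) = 0.02570 K/W
ΣR = 8.616×10^-4 + 8.541×10^-4 + 0.02570 = 0.02742 K/W
Q = ΔT/ΣR = (265 °C − 20.5 °C)/0.02742 = 8920 W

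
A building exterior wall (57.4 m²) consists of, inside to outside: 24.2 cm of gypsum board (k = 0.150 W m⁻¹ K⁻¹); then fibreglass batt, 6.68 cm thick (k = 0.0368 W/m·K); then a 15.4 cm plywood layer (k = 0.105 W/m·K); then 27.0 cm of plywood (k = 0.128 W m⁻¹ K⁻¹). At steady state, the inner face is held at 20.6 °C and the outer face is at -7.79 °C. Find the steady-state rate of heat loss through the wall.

Q = 233 W

Series thermal resistances, inner to outer:
  R_gypsum board = L/(kA) = 0.242/(0.150·57.4) = 0.02811 K/W
  R_fibreglass batt = L/(kA) = 0.0668/(0.0368·57.4) = 0.03162 K/W
  R_plywood = L/(kA) = 0.154/(0.105·57.4) = 0.02555 K/W
  R_plywood = L/(kA) = 0.270/(0.128·57.4) = 0.03675 K/W
ΣR = 0.02811 + 0.03162 + 0.02555 + 0.03675 = 0.1220 K/W
Q = ΔT/ΣR = (20.6 °C − -7.79 °C)/0.1220 = 233 W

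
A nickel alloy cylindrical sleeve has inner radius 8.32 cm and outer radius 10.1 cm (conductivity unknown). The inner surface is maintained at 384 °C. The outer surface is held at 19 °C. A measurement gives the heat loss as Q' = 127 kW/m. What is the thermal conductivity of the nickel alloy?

ΣR = ΔT/Q' = |384 − 19|/1.27×10^5 = 0.002874 m·K/W
ln(r₂/r₁)/(2πk) = 0.002874 ⇒ k = 0.1939/(2π·0.002874) = 10.7 W/m·K

k = 10.7 W/m·K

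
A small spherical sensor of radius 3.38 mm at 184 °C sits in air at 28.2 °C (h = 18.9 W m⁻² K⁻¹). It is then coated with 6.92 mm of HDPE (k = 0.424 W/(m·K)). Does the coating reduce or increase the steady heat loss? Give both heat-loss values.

increases: 0.423 → 2.02 W

Critical radius for a sphere: r_cr = 2k/h = 0.0449 m = 4.49 cm.
Outer radius after coating: r₂ = 0.00338 + 0.00692 = 0.01030 m.
Since r₁ < r_cr and r₂ ≤ r_cr, the coating moves toward the maximum at r_cr — heat loss rises.
Bare: R = 1/(4πr₁²h) = 368.5 K/W; Q = 155.8/368.5 = 0.423 W.
Coated: R = R_cond + R_conv = 76.99 K/W; Q = 155.8/76.99 = 2.02 W.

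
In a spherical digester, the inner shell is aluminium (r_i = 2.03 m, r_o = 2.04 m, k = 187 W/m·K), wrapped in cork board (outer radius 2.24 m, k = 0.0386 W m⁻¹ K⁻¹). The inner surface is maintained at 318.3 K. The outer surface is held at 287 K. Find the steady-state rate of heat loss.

Series thermal resistances, inner to outer:
  R_aluminium = (1/2.03 − 1/2.04)/(4πk) = 0.002415/(4π·187) = 1.028×10^-6 K/W
  R_cork board = (1/2.04 − 1/2.24)/(4πk) = 0.04377/(4π·0.0386) = 0.09023 K/W
ΣR = 1.028×10^-6 + 0.09023 = 0.09023 K/W
Q = ΔT/ΣR = (318.3 K − 287 K)/0.09023 = 347 W

Q = 347 W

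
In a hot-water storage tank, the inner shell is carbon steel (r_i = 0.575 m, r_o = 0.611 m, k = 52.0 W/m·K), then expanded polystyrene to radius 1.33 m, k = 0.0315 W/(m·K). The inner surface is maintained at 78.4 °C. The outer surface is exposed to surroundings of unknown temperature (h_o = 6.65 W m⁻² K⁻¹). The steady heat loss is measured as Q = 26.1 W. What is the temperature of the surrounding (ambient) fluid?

Sum the resistances:
  R_carbon steel = (1/0.575 − 1/0.611)/(4πk) = 0.1025/(4π·52.0) = 1.568×10^-4 K/W
  R_expanded polystyrene = (1/0.611 − 1/1.33)/(4πk) = 0.8848/(4π·0.0315) = 2.235 K/W
  R_conv,out = 1/(4πr²h) = 1/(4π·1.33²·6.65) = 0.006765 K/W
ΣR = 2.242 K/W
ΔT = Q·ΣR = 26.1 × 2.242 = 58.52 K
Heat flows outward, so T_out = T_in − ΔT = 78.4 − 58.52 = 19.9 °C

T_out = 19.9 °C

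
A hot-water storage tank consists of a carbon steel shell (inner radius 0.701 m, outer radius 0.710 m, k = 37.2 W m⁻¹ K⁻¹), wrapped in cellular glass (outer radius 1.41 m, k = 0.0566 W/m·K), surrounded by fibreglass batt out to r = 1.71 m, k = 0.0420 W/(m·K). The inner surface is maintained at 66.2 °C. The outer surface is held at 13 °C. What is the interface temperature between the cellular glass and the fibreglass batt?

T = 23.3 °C

Treat each layer as a resistance in series:
  R_carbon steel = (1/0.701 − 1/0.710)/(4πk) = 0.01808/(4π·37.2) = 3.868×10^-5 K/W
  R_cellular glass = (1/0.710 − 1/1.41)/(4πk) = 0.6992/(4π·0.0566) = 0.9831 K/W
  R_fibreglass batt = (1/1.41 − 1/1.71)/(4πk) = 0.1244/(4π·0.0420) = 0.2357 K/W
ΣR = 3.868×10^-5 + 0.9831 + 0.2357 = 1.219 K/W
Q = ΔT/ΣR = (66.2 °C − 13 °C)/1.219 = 43.64 W
From the inner boundary to the cellular glass/fibreglass batt interface, ΣR_partial = 0.9831 K/W.
T_interface = T_in − Q·ΣR_partial = 66.2 °C − (43.64)(0.9831) = 23.3 °C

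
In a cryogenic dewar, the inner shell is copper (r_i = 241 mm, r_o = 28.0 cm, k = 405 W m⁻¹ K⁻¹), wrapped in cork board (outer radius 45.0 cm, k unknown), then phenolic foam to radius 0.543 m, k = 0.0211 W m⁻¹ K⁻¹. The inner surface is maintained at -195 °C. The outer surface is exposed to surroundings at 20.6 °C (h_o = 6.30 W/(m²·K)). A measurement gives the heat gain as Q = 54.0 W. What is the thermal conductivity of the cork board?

ΣR = ΔT/Q = |-195 − 20.6|/54.0 = 3.993 K/W
Known resistances:
  R_copper = (1/0.241 − 1/0.280)/(4πk) = 0.5779/(4π·405) = 1.136×10^-4 K/W
  R_phenolic foam = (1/0.450 − 1/0.543)/(4πk) = 0.3806/(4π·0.0211) = 1.435 K/W
  R_conv,out = 1/(4πr²h) = 1/(4π·0.543²·6.30) = 0.04284 K/W
R_cork board = ΣR − ΣR_known = 3.993 − 1.478 = 2.515 K/W
(1/r₁−1/r₂)/(4πk) = 2.515 ⇒ k = 1.349/(4π·2.515) = 0.0427 W/m·K

k = 0.0427 W/m·K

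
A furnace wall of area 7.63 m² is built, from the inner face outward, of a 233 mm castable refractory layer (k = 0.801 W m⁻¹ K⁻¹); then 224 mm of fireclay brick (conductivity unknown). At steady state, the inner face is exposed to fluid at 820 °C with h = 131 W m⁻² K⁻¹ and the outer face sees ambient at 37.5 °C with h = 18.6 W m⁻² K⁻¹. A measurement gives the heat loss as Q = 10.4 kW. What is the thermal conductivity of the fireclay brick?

ΣR = ΔT/Q = |820 − 37.5|/10400 = 0.07524 K/W
Known resistances:
  R_conv,in = 1/(hA) = 1/(131·7.63) = 0.001000 K/W
  R_castable refractory = L/(kA) = 0.233/(0.801·7.63) = 0.03812 K/W
  R_conv,out = 1/(hA) = 1/(18.6·7.63) = 0.007046 K/W
R_fireclay brick = ΣR − ΣR_known = 0.07524 − 0.04617 = 0.02907 K/W
L/(kA) = 0.02907 ⇒ k = 0.224/(0.02907·7.63) = 1.01 W/m·K

k = 1.01 W/m·K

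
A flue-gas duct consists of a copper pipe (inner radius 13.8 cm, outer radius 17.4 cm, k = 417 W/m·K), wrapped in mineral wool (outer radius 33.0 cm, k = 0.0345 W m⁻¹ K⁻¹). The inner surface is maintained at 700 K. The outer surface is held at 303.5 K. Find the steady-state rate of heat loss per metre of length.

Resistance network (inner→outer):
  R'_copper = ln(0.174/0.138)/(2πk) = 0.2318/(2π·417) = 8.847×10^-5 m·K/W
  R'_mineral wool = ln(0.330/0.174)/(2πk) = 0.6400/(2π·0.0345) = 2.953 m·K/W
ΣR = 8.847×10^-5 + 2.953 = 2.953 m·K/W
Q' = ΔT/ΣR = (700 K − 303.5 K)/2.953 = 134 W/m

Q' = 134 W/m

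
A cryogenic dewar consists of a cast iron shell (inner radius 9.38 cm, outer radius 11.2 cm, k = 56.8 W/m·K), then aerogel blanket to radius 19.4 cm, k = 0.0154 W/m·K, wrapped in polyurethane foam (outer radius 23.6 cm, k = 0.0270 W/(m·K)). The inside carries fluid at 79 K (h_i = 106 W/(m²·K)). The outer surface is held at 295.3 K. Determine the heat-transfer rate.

Resistance network (inner→outer):
  R_conv,in = 1/(4πr²h) = 1/(4π·0.0938²·106) = 0.08533 K/W
  R_cast iron = (1/0.0938 − 1/0.112)/(4πk) = 1.732/(4π·56.8) = 0.002427 K/W
  R_aerogel blanket = (1/0.112 − 1/0.194)/(4πk) = 3.774/(4π·0.0154) = 19.50 K/W
  R_polyurethane foam = (1/0.194 − 1/0.236)/(4πk) = 0.9174/(4π·0.0270) = 2.704 K/W
ΣR = 0.08533 + 0.002427 + 19.50 + 2.704 = 22.29 K/W
Q = ΔT/ΣR = (79 K − 295.3 K)/22.29 = -9.70 W
(Negative Q ⇒ heat flows inward; heat gain = 9.70 W.)

Q = 9.70 W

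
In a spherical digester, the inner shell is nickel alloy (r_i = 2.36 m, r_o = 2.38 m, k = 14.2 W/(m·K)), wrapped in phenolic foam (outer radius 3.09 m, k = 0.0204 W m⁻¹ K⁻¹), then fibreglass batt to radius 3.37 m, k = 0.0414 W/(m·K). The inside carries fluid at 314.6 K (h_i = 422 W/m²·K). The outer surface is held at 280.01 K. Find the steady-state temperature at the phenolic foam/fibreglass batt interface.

Treat each layer as a resistance in series:
  R_conv,in = 1/(4πr²h) = 1/(4π·2.36²·422) = 3.386×10^-5 K/W
  R_nickel alloy = (1/2.36 − 1/2.38)/(4πk) = 0.003561/(4π·14.2) = 1.995×10^-5 K/W
  R_phenolic foam = (1/2.38 − 1/3.09)/(4πk) = 0.09654/(4π·0.0204) = 0.3766 K/W
  R_fibreglass batt = (1/3.09 − 1/3.37)/(4πk) = 0.02689/(4π·0.0414) = 0.05168 K/W
ΣR = 3.386×10^-5 + 1.995×10^-5 + 0.3766 + 0.05168 = 0.4283 K/W
Q = ΔT/ΣR = (314.6 K − 280.01 K)/0.4283 = 80.76 W
From the inner boundary to the phenolic foam/fibreglass batt interface, ΣR_partial = 0.3767 K/W.
T_interface = T_in − Q·ΣR_partial = 314.6 K − (80.76)(0.3767) = 284.2 K

T = 284.2 K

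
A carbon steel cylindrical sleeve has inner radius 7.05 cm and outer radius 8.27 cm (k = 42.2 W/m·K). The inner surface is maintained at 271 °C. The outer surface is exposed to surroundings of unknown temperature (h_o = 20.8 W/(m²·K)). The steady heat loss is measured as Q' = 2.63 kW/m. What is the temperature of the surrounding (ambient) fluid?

T_out = 26.1 °C

Sum the resistances:
  R'_carbon steel = ln(0.0827/0.0705)/(2πk) = 0.1596/(2π·42.2) = 6.019×10^-4 m·K/W
  R'_conv,out = 1/(2πr h) = 1/(2π·0.0827·20.8) = 0.09252 m·K/W
ΣR = 0.09313 m·K/W
ΔT = Q'·ΣR = 2630 × 0.09313 = 244.9 K
Heat flows outward, so T_out = T_in − ΔT = 271 − 244.9 = 26.1 °C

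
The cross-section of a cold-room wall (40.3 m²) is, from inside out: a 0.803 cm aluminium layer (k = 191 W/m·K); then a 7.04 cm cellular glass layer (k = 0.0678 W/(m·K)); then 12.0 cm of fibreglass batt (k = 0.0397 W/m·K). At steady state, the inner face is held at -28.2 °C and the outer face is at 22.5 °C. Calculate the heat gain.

Resistance network (inner→outer):
  R_aluminium = L/(kA) = 0.00803/(191·40.3) = 1.043×10^-6 K/W
  R_cellular glass = L/(kA) = 0.0704/(0.0678·40.3) = 0.02577 K/W
  R_fibreglass batt = L/(kA) = 0.120/(0.0397·40.3) = 0.07500 K/W
ΣR = 1.043×10^-6 + 0.02577 + 0.07500 = 0.1008 K/W
Q = ΔT/ΣR = (-28.2 °C − 22.5 °C)/0.1008 = -503 W
(Negative Q ⇒ heat flows inward; heat gain = 503 W.)

Q = 503 W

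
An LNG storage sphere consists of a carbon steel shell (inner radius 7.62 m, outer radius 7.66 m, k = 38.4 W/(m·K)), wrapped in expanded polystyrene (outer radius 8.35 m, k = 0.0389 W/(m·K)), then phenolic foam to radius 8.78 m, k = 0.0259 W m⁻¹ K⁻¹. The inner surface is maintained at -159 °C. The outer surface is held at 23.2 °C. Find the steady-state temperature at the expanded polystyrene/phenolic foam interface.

T = -58.7 °C

Series thermal resistances, inner to outer:
  R_carbon steel = (1/7.62 − 1/7.66)/(4πk) = 6.853×10^-4/(4π·38.4) = 1.420×10^-6 K/W
  R_expanded polystyrene = (1/7.66 − 1/8.35)/(4πk) = 0.01079/(4π·0.0389) = 0.02207 K/W
  R_phenolic foam = (1/8.35 − 1/8.78)/(4πk) = 0.005865/(4π·0.0259) = 0.01802 K/W
ΣR = 1.420×10^-6 + 0.02207 + 0.01802 = 0.04009 K/W
Q = ΔT/ΣR = (-159 °C − 23.2 °C)/0.04009 = -4545 W
From the inner boundary to the expanded polystyrene/phenolic foam interface, ΣR_partial = 0.02207 K/W.
T_interface = T_in − Q·ΣR_partial = -159 °C − (-4545)(0.02207) = -58.7 °C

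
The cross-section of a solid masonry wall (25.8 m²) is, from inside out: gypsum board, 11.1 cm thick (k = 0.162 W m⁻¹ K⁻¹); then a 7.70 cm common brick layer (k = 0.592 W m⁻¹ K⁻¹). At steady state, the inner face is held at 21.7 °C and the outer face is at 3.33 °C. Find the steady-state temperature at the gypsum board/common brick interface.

T = 6.26 °C

Series thermal resistances, inner to outer:
  R_gypsum board = L/(kA) = 0.111/(0.162·25.8) = 0.02656 K/W
  R_common brick = L/(kA) = 0.0770/(0.592·25.8) = 0.005041 K/W
ΣR = 0.02656 + 0.005041 = 0.03160 K/W
Q = ΔT/ΣR = (21.7 °C − 3.33 °C)/0.03160 = 581.3 W
From the inner boundary to the gypsum board/common brick interface, ΣR_partial = 0.02656 K/W.
T_interface = T_in − Q·ΣR_partial = 21.7 °C − (581.3)(0.02656) = 6.26 °C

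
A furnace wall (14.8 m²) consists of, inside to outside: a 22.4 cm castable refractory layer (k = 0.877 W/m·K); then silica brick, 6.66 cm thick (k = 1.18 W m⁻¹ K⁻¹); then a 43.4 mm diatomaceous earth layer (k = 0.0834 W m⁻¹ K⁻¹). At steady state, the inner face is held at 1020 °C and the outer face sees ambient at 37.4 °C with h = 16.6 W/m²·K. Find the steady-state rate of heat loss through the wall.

Q = 16.3 kW

Series thermal resistances, inner to outer:
  R_castable refractory = L/(kA) = 0.224/(0.877·14.8) = 0.01726 K/W
  R_silica brick = L/(kA) = 0.0666/(1.18·14.8) = 0.003814 K/W
  R_diatomaceous earth = L/(kA) = 0.0434/(0.0834·14.8) = 0.03516 K/W
  R_conv,out = 1/(hA) = 1/(16.6·14.8) = 0.004070 K/W
ΣR = 0.01726 + 0.003814 + 0.03516 + 0.004070 = 0.06030 K/W
Q = ΔT/ΣR = (1020 °C − 37.4 °C)/0.06030 = 16300 W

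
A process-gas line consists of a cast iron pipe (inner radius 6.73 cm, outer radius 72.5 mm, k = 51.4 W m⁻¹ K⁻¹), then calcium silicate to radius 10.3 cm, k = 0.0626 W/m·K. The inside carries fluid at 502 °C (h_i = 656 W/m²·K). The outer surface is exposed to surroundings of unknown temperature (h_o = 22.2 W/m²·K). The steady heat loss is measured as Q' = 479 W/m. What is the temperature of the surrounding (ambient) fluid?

Sum the resistances:
  R'_conv,in = 1/(2πr h) = 1/(2π·0.0673·656) = 0.003605 m·K/W
  R'_cast iron = ln(0.0725/0.0673)/(2πk) = 0.07443/(2π·51.4) = 2.305×10^-4 m·K/W
  R'_calcium silicate = ln(0.103/0.0725)/(2πk) = 0.3511/(2π·0.0626) = 0.8927 m·K/W
  R'_conv,out = 1/(2πr h) = 1/(2π·0.103·22.2) = 0.06960 m·K/W
ΣR = 0.9662 m·K/W
ΔT = Q'·ΣR = 479 × 0.9662 = 462.8 K
Heat flows outward, so T_out = T_in − ΔT = 502 − 462.8 = 39.2 °C

T_out = 39.2 °C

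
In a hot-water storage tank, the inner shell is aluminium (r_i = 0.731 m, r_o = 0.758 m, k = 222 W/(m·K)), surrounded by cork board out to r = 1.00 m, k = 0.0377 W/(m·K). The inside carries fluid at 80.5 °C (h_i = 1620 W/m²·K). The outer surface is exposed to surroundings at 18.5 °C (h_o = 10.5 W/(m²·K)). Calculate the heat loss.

Resistance network (inner→outer):
  R_conv,in = 1/(4πr²h) = 1/(4π·0.731²·1620) = 9.193×10^-5 K/W
  R_aluminium = (1/0.731 − 1/0.758)/(4πk) = 0.04873/(4π·222) = 1.747×10^-5 K/W
  R_cork board = (1/0.758 − 1/1.00)/(4πk) = 0.3193/(4π·0.0377) = 0.6739 K/W
  R_conv,out = 1/(4πr²h) = 1/(4π·1.00²·10.5) = 0.007579 K/W
ΣR = 9.193×10^-5 + 1.747×10^-5 + 0.6739 + 0.007579 = 0.6816 K/W
Q = ΔT/ΣR = (80.5 °C − 18.5 °C)/0.6816 = 91.0 W

Q = 91.0 W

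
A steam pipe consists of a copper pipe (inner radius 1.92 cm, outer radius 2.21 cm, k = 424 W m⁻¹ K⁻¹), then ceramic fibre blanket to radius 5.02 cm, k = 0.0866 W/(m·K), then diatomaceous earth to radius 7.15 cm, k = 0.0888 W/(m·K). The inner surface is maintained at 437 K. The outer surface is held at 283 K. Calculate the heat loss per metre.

Treat each layer as a resistance in series:
  R'_copper = ln(0.0221/0.0192)/(2πk) = 0.1407/(2π·424) = 5.280×10^-5 m·K/W
  R'_ceramic fibre blanket = ln(0.0502/0.0221)/(2πk) = 0.8204/(2π·0.0866) = 1.508 m·K/W
  R'_diatomaceous earth = ln(0.0715/0.0502)/(2πk) = 0.3537/(2π·0.0888) = 0.6339 m·K/W
ΣR = 5.280×10^-5 + 1.508 + 0.6339 = 2.142 m·K/W
Q' = ΔT/ΣR = (437 K − 283 K)/2.142 = 71.9 W/m

Q' = 71.9 W/m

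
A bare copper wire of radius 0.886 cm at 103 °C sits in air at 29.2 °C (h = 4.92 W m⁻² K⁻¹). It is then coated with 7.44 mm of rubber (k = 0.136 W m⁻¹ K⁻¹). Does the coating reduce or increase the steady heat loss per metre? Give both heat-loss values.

Critical radius for a cylinder: r_cr = k/h = 0.0276 m = 2.76 cm.
Outer radius after coating: r₂ = 0.00886 + 0.00744 = 0.01630 m.
Since r₁ < r_cr and r₂ ≤ r_cr, the coating moves toward the maximum at r_cr — heat loss rises.
Bare: R = 1/(2πr₁h) = 3.651 m·K/W; Q = 73.8/3.651 = 20.2 W/m.
Coated: R = R_cond + R_conv = 2.698 m·K/W; Q = 73.8/2.698 = 27.4 W/m.

increases: 20.2 → 27.4 W/m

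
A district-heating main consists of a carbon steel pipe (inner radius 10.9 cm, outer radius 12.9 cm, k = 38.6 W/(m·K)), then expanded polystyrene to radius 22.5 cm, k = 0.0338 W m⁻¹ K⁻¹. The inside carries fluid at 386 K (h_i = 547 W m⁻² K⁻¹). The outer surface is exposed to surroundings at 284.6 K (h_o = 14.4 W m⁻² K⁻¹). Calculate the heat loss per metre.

Series thermal resistances, inner to outer:
  R'_conv,in = 1/(2πr h) = 1/(2π·0.109·547) = 0.002669 m·K/W
  R'_carbon steel = ln(0.129/0.109)/(2πk) = 0.1685/(2π·38.6) = 6.946×10^-4 m·K/W
  R'_expanded polystyrene = ln(0.225/0.129)/(2πk) = 0.5563/(2π·0.0338) = 2.619 m·K/W
  R'_conv,out = 1/(2πr h) = 1/(2π·0.225·14.4) = 0.04912 m·K/W
ΣR = 0.002669 + 6.946×10^-4 + 2.619 + 0.04912 = 2.671 m·K/W
Q' = ΔT/ΣR = (386 K − 284.6 K)/2.671 = 38.0 W/m

Q' = 38.0 W/m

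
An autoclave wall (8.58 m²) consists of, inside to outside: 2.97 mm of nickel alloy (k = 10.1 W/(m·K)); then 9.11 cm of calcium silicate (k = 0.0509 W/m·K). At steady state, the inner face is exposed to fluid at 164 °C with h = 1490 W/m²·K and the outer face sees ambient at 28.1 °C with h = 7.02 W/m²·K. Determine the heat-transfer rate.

Q = 603 W

Resistance network (inner→outer):
  R_conv,in = 1/(hA) = 1/(1490·8.58) = 7.822×10^-5 K/W
  R_nickel alloy = L/(kA) = 0.00297/(10.1·8.58) = 3.427×10^-5 K/W
  R_calcium silicate = L/(kA) = 0.0911/(0.0509·8.58) = 0.2086 K/W
  R_conv,out = 1/(hA) = 1/(7.02·8.58) = 0.01660 K/W
ΣR = 7.822×10^-5 + 3.427×10^-5 + 0.2086 + 0.01660 = 0.2253 K/W
Q = ΔT/ΣR = (164 °C − 28.1 °C)/0.2253 = 603 W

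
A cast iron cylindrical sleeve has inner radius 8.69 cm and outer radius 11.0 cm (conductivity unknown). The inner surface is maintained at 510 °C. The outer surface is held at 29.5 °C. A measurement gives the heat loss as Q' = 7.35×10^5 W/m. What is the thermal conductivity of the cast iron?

k = 57.4 W/m·K

ΣR = ΔT/Q' = |510 − 29.5|/7.35×10^5 = 6.537×10^-4 m·K/W
ln(r₂/r₁)/(2πk) = 6.537×10^-4 ⇒ k = 0.2357/(2π·6.537×10^-4) = 57.4 W/m·K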